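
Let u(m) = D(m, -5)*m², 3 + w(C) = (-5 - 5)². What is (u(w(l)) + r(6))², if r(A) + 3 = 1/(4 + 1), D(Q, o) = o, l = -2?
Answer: 55337387121/25 ≈ 2.2135e+9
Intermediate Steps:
r(A) = -14/5 (r(A) = -3 + 1/(4 + 1) = -3 + 1/5 = -3 + ⅕ = -14/5)
w(C) = 97 (w(C) = -3 + (-5 - 5)² = -3 + (-10)² = -3 + 100 = 97)
u(m) = -5*m²
(u(w(l)) + r(6))² = (-5*97² - 14/5)² = (-5*9409 - 14/5)² = (-47045 - 14/5)² = (-235239/5)² = 55337387121/25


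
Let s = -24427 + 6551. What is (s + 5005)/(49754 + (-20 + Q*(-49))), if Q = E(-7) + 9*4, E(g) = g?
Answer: -12871/48313 ≈ -0.26641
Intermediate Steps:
Q = 29 (Q = -7 + 9*4 = -7 + 36 = 29)
s = -17876
(s + 5005)/(49754 + (-20 + Q*(-49))) = (-17876 + 5005)/(49754 + (-20 + 29*(-49))) = -12871/(49754 + (-20 - 1421)) = -12871/(49754 - 1441) = -12871/48313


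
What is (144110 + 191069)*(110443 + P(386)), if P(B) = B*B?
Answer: 86958504581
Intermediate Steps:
P(B) = B²
(144110 + 191069)*(110443 + P(386)) = (144110 + 191069)*(110443 + 386²) = 335179*(110443 + 148996) = 335179*259439 = 86958504581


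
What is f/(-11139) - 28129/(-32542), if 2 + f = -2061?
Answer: 380463077/362485338 ≈ 1.0496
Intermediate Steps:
f = -2063 (f = -2 - 2061 = -2063)
f/(-11139) - 28129/(-32542) = -2063/(-11139) - 28129/(-32542) = -2063*(-1/11139) - 28129*(-1/32542) = 2063/11139 + 28129/32542 = 380463077/362485338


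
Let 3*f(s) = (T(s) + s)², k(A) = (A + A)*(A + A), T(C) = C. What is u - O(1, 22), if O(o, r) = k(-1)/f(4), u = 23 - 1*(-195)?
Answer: 3485/16 ≈ 217.81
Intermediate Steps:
k(A) = 4*A² (k(A) = (2*A)*(2*A) = 4*A²)
f(s) = 4*s²/3 (f(s) = (s + s)²/3 = (2*s)²/3 = (4*s²)/3 = 4*s²/3)
u = 218 (u = 23 + 195 = 218)
O(o, r) = 3/16 (O(o, r) = (4*(-1)²)/(((4/3)*4²)) = (4*1)/(((4/3)*16)) = 4/(64/3) = 4*(3/64) = 3/16)
u - O(1, 22) = 218 - 1*3/16 = 218 - 3/16 = 3485/16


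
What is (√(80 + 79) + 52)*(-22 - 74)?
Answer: -4992 - 96*√159 ≈ -6202.5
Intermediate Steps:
(√(80 + 79) + 52)*(-22 - 74) = (√159 + 52)*(-96) = (52 + √159)*(-96) = -4992 - 96*√159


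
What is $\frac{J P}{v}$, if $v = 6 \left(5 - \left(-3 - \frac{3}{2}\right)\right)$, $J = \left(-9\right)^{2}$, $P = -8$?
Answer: $- \frac{216}{19} \approx -11.368$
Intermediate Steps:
$J = 81$
$v = 57$ ($v = 6 \left(5 - - \frac{9}{2}\right) = 6 \left(5 + \left(\frac{3}{2} + 3\right)\right) = 6 \left(5 + \frac{9}{2}\right) = 6 \cdot \frac{19}{2} = 57$)
$\frac{J P}{v} = \frac{81 \left(-8\right)}{57} = \left(-648\right) \frac{1}{57} = - \frac{216}{19}$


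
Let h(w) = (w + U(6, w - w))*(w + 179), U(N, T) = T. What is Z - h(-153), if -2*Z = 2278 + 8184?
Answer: -1253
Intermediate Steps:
h(w) = w*(179 + w) (h(w) = (w + (w - w))*(w + 179) = (w + 0)*(179 + w) = w*(179 + w))
Z = -5231 (Z = -(2278 + 8184)/2 = -1/2*10462 = -5231)
Z - h(-153) = -5231 - (-153)*(179 - 153) = -5231 - (-153)*26 = -5231 - 1*(-3978) = -5231 + 3978 = -1253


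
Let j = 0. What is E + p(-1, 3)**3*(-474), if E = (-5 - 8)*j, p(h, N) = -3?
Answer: 12798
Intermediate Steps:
E = 0 (E = (-5 - 8)*0 = -13*0 = 0)
E + p(-1, 3)**3*(-474) = 0 + (-3)**3*(-474) = 0 - 27*(-474) = 0 + 12798 = 12798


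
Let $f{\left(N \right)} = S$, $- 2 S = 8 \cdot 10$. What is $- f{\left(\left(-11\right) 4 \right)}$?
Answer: $40$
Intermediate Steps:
$S = -40$ ($S = - \frac{8 \cdot 10}{2} = \left(- \frac{1}{2}\right) 80 = -40$)
$f{\left(N \right)} = -40$
$- f{\left(\left(-11\right) 4 \right)} = \left(-1\right) \left(-40\right) = 40$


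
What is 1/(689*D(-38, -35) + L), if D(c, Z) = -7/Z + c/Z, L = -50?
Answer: 7/5851 ≈ 0.0011964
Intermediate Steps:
1/(689*D(-38, -35) + L) = 1/(689*((-7 - 38)/(-35)) - 50) = 1/(689*(-1/35*(-45)) - 50) = 1/(689*(9/7) - 50) = 1/(6201/7 - 50) = 1/(5851/7) = 7/5851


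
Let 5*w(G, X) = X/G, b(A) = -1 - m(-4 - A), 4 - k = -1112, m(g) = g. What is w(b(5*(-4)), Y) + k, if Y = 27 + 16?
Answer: 94817/85 ≈ 1115.5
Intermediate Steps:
Y = 43
k = 1116 (k = 4 - 1*(-1112) = 4 + 1112 = 1116)
b(A) = 3 + A (b(A) = -1 - (-4 - A) = -1 + (4 + A) = 3 + A)
w(G, X) = X/(5*G) (w(G, X) = (X/G)/5 = X/(5*G))
w(b(5*(-4)), Y) + k = (⅕)*43/(3 + 5*(-4)) + 1116 = (⅕)*43/(3 - 20) + 1116 = (⅕)*43/(-17) + 1116 = (⅕)*43*(-1/17) + 1116 = -43/85 + 1116 = 94817/85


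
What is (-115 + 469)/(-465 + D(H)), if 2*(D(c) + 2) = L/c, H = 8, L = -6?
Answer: -2832/3739 ≈ -0.75742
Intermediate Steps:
D(c) = -2 - 3/c (D(c) = -2 + (-6/c)/2 = -2 - 3/c)
(-115 + 469)/(-465 + D(H)) = (-115 + 469)/(-465 + (-2 - 3/8)) = 354/(-465 + (-2 - 3*⅛)) = 354/(-465 + (-2 - 3/8)) = 354/(-465 - 19/8) = 354/(-3739/8) = 354*(-8/3739) = -2832/3739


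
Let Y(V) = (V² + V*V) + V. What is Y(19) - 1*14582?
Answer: -13841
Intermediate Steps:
Y(V) = V + 2*V² (Y(V) = (V² + V²) + V = 2*V² + V = V + 2*V²)
Y(19) - 1*14582 = 19*(1 + 2*19) - 1*14582 = 19*(1 + 38) - 14582 = 19*39 - 14582 = 741 - 14582 = -13841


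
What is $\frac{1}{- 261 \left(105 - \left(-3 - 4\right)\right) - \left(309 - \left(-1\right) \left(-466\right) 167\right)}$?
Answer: $\frac{1}{48281} \approx 2.0712 \cdot 10^{-5}$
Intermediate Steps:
$\frac{1}{- 261 \left(105 - \left(-3 - 4\right)\right) - \left(309 - \left(-1\right) \left(-466\right) 167\right)} = \frac{1}{- 261 \left(105 - -7\right) + \left(-309 + 466 \cdot 167\right)} = \frac{1}{- 261 \left(105 + 7\right) + \left(-309 + 77822\right)} = \frac{1}{\left(-261\right) 112 + 77513} = \frac{1}{-29232 + 77513} = \frac{1}{48281}$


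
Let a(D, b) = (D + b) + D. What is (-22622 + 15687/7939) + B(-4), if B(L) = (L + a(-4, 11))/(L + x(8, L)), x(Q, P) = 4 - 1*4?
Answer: -718313545/31756 ≈ -22620.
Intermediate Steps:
a(D, b) = b + 2*D
x(Q, P) = 0 (x(Q, P) = 4 - 4 = 0)
B(L) = (3 + L)/L (B(L) = (L + (11 + 2*(-4)))/(L + 0) = (L + (11 - 8))/L = (L + 3)/L = (3 + L)/L)
(-22622 + 15687/7939) + B(-4) = (-22622 + 15687/7939) + (3 - 4)/(-4) = (-22622 + 15687*(1/7939)) - 1/4*(-1) = (-22622 + 15687/7939) + 1/4 = -179580371/7939 + 1/4 = -718313545/31756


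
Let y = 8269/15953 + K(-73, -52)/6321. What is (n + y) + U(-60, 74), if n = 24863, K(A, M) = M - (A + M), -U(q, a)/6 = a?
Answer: 8180859965/335013 ≈ 24420.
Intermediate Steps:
U(q, a) = -6*a
K(A, M) = -A (K(A, M) = M + (-A - M) = -A)
y = 177518/335013 (y = 8269/15953 - 1*(-73)/6321 = 8269*(1/15953) + 73*(1/6321) = 8269/15953 + 73/6321 = 177518/335013 ≈ 0.52988)
(n + y) + U(-60, 74) = (24863 + 177518/335013) - 6*74 = 8329605737/335013 - 444 = 8180859965/335013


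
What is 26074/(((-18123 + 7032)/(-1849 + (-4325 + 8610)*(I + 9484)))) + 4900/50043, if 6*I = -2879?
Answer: -7191616101424601/79289559 ≈ -9.0701e+7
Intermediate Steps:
I = -2879/6 (I = (⅙)*(-2879) = -2879/6 ≈ -479.83)
26074/(((-18123 + 7032)/(-1849 + (-4325 + 8610)*(I + 9484)))) + 4900/50043 = 26074/(((-18123 + 7032)/(-1849 + (-4325 + 8610)*(-2879/6 + 9484)))) + 4900/50043 = 26074/((-11091/(-1849 + 4285*(54025/6)))) + 4900*(1/50043) = 26074/((-11091/(-1849 + 231497125/6))) + 700/7149 = 26074/((-11091/231486031/6)) + 700/7149 = 26074/((-11091*6/231486031)) + 700/7149 = 26074/(-66546/231486031) + 700/7149 = 26074*(-231486031/66546) + 700/7149 = -3017883386147/33273 + 700/7149 = -7191616101424601/79289559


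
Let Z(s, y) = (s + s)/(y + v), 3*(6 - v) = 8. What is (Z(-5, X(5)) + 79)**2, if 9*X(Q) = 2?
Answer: 1485961/256 ≈ 5804.5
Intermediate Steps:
v = 10/3 (v = 6 - 1/3*8 = 6 - 8/3 = 10/3 ≈ 3.3333)
X(Q) = 2/9 (X(Q) = (1/9)*2 = 2/9)
Z(s, y) = 2*s/(10/3 + y) (Z(s, y) = (s + s)/(y + 10/3) = (2*s)/(10/3 + y) = 2*s/(10/3 + y))
(Z(-5, X(5)) + 79)**2 = (6*(-5)/(10 + 3*(2/9)) + 79)**2 = (6*(-5)/(10 + 2/3) + 79)**2 = (6*(-5)/(32/3) + 79)**2 = (6*(-5)*(3/32) + 79)**2 = (-45/16 + 79)**2 = (1219/16)**2 = 1485961/256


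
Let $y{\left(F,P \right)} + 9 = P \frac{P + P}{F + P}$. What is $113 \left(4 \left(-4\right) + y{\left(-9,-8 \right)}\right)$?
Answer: $- \frac{62489}{17} \approx -3675.8$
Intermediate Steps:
$y{\left(F,P \right)} = -9 + \frac{2 P^{2}}{F + P}$ ($y{\left(F,P \right)} = -9 + P \frac{P + P}{F + P} = -9 + P \frac{2 P}{F + P} = -9 + \frac{2 P^{2}}{F + P}$)
$113 \left(4 \left(-4\right) + y{\left(-9,-8 \right)}\right) = 113 \left(4 \left(-4\right) + \frac{\left(-9\right) \left(-9\right) - -72 + 2 \left(-8\right)^{2}}{-9 - 8}\right) = 113 \left(-16 + \frac{81 + 72 + 2 \cdot 64}{-17}\right) = 113 \left(-16 - \frac{81 + 72 + 128}{17}\right) = 113 \left(-16 - \frac{281}{17}\right) = 113 \left(- \frac{553}{17}\right) = - \frac{62489}{17}$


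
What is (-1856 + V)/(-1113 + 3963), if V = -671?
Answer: -133/150 ≈ -0.88667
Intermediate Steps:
(-1856 + V)/(-1113 + 3963) = (-1856 - 671)/(-1113 + 3963) = -2527/2850 = -2527*1/2850 = -133/150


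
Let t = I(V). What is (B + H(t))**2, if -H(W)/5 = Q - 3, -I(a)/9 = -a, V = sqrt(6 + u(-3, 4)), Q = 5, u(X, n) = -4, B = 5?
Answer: 25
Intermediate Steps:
V = sqrt(2) (V = sqrt(6 - 4) = sqrt(2) ≈ 1.4142)
I(a) = 9*a (I(a) = -(-9)*a = 9*a)
t = 9*sqrt(2) ≈ 12.728
H(W) = -10 (H(W) = -5*(5 - 3) = -5*2 = -10)
(B + H(t))**2 = (5 - 10)**2 = (-5)**2 = 25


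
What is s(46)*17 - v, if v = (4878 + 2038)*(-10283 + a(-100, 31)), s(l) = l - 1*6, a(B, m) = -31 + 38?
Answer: 71069496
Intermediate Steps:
a(B, m) = 7
s(l) = -6 + l (s(l) = l - 6 = -6 + l)
v = -71068816 (v = (4878 + 2038)*(-10283 + 7) = 6916*(-10276) = -71068816)
s(46)*17 - v = (-6 + 46)*17 - 1*(-71068816) = 40*17 + 71068816 = 680 + 71068816 = 71069496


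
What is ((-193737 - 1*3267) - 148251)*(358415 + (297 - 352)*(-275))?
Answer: -128966552700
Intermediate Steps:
((-193737 - 1*3267) - 148251)*(358415 + (297 - 352)*(-275)) = ((-193737 - 3267) - 148251)*(358415 - 55*(-275)) = (-197004 - 148251)*(358415 + 15125) = -345255*373540 = -128966552700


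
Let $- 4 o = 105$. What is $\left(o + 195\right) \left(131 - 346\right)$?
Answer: $- \frac{145125}{4} \approx -36281.0$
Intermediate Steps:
$o = - \frac{105}{4}$ ($o = \left(- \frac{1}{4}\right) 105 = - \frac{105}{4} \approx -26.25$)
$\left(o + 195\right) \left(131 - 346\right) = \left(- \frac{105}{4} + 195\right) \left(131 - 346\right) = \frac{675}{4} \left(-215\right) = - \frac{145125}{4}$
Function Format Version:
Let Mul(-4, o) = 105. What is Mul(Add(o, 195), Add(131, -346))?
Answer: Rational(-145125, 4) ≈ -36281.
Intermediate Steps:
o = Rational(-105, 4) (o = Mul(Rational(-1, 4), 105) = Rational(-105, 4) ≈ -26.250)
Mul(Add(o, 195), Add(131, -346)) = Mul(Add(Rational(-105, 4), 195), Add(131, -346)) = Mul(Rational(675, 4), -215) = Rational(-145125, 4)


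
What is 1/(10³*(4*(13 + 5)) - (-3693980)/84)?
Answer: 21/2435495 ≈ 8.6225e-6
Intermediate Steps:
1/(10³*(4*(13 + 5)) - (-3693980)/84) = 1/(1000*(4*18) - (-3693980)/84) = 1/(1000*72 - 48605*(-19/21)) = 1/(72000 + 923495/21) = 1/(2435495/21) = 21/2435495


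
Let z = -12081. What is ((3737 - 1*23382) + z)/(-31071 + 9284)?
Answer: 31726/21787 ≈ 1.4562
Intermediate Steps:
((3737 - 1*23382) + z)/(-31071 + 9284) = ((3737 - 1*23382) - 12081)/(-31071 + 9284) = ((3737 - 23382) - 12081)/(-21787) = (-19645 - 12081)*(-1/21787) = -31726*(-1/21787) = 31726/21787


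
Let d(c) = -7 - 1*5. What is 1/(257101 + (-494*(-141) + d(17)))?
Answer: 1/326743 ≈ 3.0605e-6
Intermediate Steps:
d(c) = -12 (d(c) = -7 - 5 = -12)
1/(257101 + (-494*(-141) + d(17))) = 1/(257101 + (-494*(-141) - 12)) = 1/(257101 + (69654 - 12)) = 1/(257101 + 69642) = 1/326743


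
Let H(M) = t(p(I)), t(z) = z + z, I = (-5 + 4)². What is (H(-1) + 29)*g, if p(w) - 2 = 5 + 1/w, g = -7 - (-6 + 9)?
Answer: -450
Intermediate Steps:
g = -10 (g = -7 - 1*3 = -7 - 3 = -10)
I = 1 (I = (-1)² = 1)
p(w) = 7 + 1/w (p(w) = 2 + (5 + 1/w) = 7 + 1/w)
t(z) = 2*z
H(M) = 16 (H(M) = 2*(7 + 1/1) = 2*(7 + 1) = 2*8 = 16)
(H(-1) + 29)*g = (16 + 29)*(-10) = 45*(-10) = -450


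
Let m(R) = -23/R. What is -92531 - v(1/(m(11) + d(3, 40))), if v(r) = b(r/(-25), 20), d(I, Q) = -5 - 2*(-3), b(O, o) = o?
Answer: -92551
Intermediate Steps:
d(I, Q) = 1 (d(I, Q) = -5 + 6 = 1)
v(r) = 20
-92531 - v(1/(m(11) + d(3, 40))) = -92531 - 1*20 = -92531 - 20 = -92551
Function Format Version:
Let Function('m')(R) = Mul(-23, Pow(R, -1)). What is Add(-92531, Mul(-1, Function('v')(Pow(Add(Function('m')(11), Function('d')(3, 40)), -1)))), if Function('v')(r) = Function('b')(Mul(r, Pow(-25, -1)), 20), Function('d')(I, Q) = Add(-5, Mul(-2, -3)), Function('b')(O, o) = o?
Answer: -92551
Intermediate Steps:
Function('d')(I, Q) = 1 (Function('d')(I, Q) = Add(-5, 6) = 1)
Function('v')(r) = 20
Add(-92531, Mul(-1, Function('v')(Pow(Add(Function('m')(11), Function('d')(3, 40)), -1)))) = Add(-92531, Mul(-1, 20)) = Add(-92531, -20) = -92551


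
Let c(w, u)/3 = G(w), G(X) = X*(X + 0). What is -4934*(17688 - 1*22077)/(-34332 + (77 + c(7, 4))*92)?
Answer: -10827663/6862 ≈ -1577.9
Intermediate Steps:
G(X) = X² (G(X) = X*X = X²)
c(w, u) = 3*w²
-4934*(17688 - 1*22077)/(-34332 + (77 + c(7, 4))*92) = -4934*(17688 - 1*22077)/(-34332 + (77 + 3*7²)*92) = -4934*(17688 - 22077)/(-34332 + (77 + 3*49)*92) = -4934*(-4389/(-34332 + (77 + 147)*92)) = -4934*(-4389/(-34332 + 224*92)) = -4934*(-4389/(-34332 + 20608)) = -4934/((-13724*(-1/4389))) = -4934/13724/4389 = -4934*4389/13724 = -10827663/6862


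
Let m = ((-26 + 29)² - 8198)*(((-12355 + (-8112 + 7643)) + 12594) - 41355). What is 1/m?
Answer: 1/340539565 ≈ 2.9365e-9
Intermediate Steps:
m = 340539565 (m = (3² - 8198)*(((-12355 - 469) + 12594) - 41355) = (9 - 8198)*((-12824 + 12594) - 41355) = -8189*(-230 - 41355) = -8189*(-41585) = 340539565)
1/m = 1/340539565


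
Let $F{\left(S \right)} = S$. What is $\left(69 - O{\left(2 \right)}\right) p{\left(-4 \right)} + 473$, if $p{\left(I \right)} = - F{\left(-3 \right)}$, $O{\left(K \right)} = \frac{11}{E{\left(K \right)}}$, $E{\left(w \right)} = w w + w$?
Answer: $\frac{1349}{2} \approx 674.5$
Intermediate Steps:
$E{\left(w \right)} = w + w^{2}$ ($E{\left(w \right)} = w^{2} + w = w + w^{2}$)
$O{\left(K \right)} = \frac{11}{K \left(1 + K\right)}$
$p{\left(I \right)} = 3$ ($p{\left(I \right)} = \left(-1\right) \left(-3\right) = 3$)
$\left(69 - O{\left(2 \right)}\right) p{\left(-4 \right)} + 473 = \left(69 - \frac{11}{2 \left(1 + 2\right)}\right) 3 + 473 = \left(69 - 11 \cdot \frac{1}{2} \cdot \frac{1}{3}\right) 3 + 473 = \left(69 - \frac{11}{6}\right) 3 + 473 = \frac{403}{6} \cdot 3 + 473 = \frac{403}{2} + 473 = \frac{1349}{2}$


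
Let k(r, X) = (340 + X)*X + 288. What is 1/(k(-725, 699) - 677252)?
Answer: 1/49297 ≈ 2.0285e-5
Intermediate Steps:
k(r, X) = 288 + X*(340 + X) (k(r, X) = X*(340 + X) + 288 = 288 + X*(340 + X))
1/(k(-725, 699) - 677252) = 1/((288 + 699**2 + 340*699) - 677252) = 1/((288 + 488601 + 237660) - 677252) = 1/(726549 - 677252) = 1/49297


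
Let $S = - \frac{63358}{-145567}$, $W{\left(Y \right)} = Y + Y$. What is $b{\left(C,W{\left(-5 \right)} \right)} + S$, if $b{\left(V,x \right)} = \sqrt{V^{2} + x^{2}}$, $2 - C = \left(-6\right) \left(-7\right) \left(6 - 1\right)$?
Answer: $\frac{63358}{145567} + 2 \sqrt{10841} \approx 208.68$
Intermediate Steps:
$W{\left(Y \right)} = 2 Y$
$S = \frac{63358}{145567}$ ($S = \left(-63358\right) \left(- \frac{1}{145567}\right) = \frac{63358}{145567} \approx 0.43525$)
$C = -208$ ($C = 2 - \left(-6\right) \left(-7\right) \left(6 - 1\right) = 2 - 42 \cdot 5 = 2 - 210 = -208$)
$b{\left(C,W{\left(-5 \right)} \right)} + S = \sqrt{\left(-208\right)^{2} + \left(2 \left(-5\right)\right)^{2}} + \frac{63358}{145567} = \sqrt{43264 + \left(-10\right)^{2}} + \frac{63358}{145567} = \sqrt{43264 + 100} + \frac{63358}{145567} = \sqrt{43364} + \frac{63358}{145567} = 2 \sqrt{10841} + \frac{63358}{145567} = \frac{63358}{145567} + 2 \sqrt{10841}$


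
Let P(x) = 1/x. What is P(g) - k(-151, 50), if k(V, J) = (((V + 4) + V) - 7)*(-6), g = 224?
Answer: -409919/224 ≈ -1830.0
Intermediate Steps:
k(V, J) = 18 - 12*V (k(V, J) = (((4 + V) + V) - 7)*(-6) = ((4 + 2*V) - 7)*(-6) = (-3 + 2*V)*(-6) = 18 - 12*V)
P(g) - k(-151, 50) = 1/224 - (18 - 12*(-151)) = 1/224 - (18 + 1812) = 1/224 - 1*1830 = 1/224 - 1830 = -409919/224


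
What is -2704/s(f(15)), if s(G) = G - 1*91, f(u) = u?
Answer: 676/19 ≈ 35.579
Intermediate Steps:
s(G) = -91 + G (s(G) = G - 91 = -91 + G)
-2704/s(f(15)) = -2704/(-91 + 15) = -2704/(-76) = -2704*(-1/76) = 676/19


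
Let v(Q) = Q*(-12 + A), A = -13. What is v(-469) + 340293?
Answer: 352018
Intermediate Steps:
v(Q) = -25*Q (v(Q) = Q*(-12 - 13) = Q*(-25) = -25*Q)
v(-469) + 340293 = -25*(-469) + 340293 = 11725 + 340293 = 352018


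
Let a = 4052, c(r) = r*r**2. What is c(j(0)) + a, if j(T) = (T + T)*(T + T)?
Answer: 4052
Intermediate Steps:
j(T) = 4*T**2 (j(T) = (2*T)*(2*T) = 4*T**2)
c(r) = r**3
c(j(0)) + a = (4*0**2)**3 + 4052 = (4*0)**3 + 4052 = 0**3 + 4052 = 0 + 4052 = 4052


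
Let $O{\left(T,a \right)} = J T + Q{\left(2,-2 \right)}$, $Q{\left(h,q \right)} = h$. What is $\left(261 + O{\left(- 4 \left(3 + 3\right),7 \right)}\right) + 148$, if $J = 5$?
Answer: $291$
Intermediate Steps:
$O{\left(T,a \right)} = 2 + 5 T$ ($O{\left(T,a \right)} = 5 T + 2 = 2 + 5 T$)
$\left(261 + O{\left(- 4 \left(3 + 3\right),7 \right)}\right) + 148 = \left(261 + \left(2 + 5 \left(- 4 \left(3 + 3\right)\right)\right)\right) + 148 = \left(261 + \left(2 + 5 \left(\left(-4\right) 6\right)\right)\right) + 148 = \left(261 + \left(2 + 5 \left(-24\right)\right)\right) + 148 = \left(261 + \left(2 - 120\right)\right) + 148 = \left(261 - 118\right) + 148 = 143 + 148 = 291$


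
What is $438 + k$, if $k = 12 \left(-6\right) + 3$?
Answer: $369$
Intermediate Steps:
$k = -69$ ($k = -72 + 3 = -69$)
$438 + k = 438 - 69 = 369$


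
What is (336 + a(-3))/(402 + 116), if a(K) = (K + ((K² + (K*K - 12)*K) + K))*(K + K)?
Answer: 132/259 ≈ 0.50965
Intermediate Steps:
a(K) = 2*K*(K² + 2*K + K*(-12 + K²)) (a(K) = (K + ((K² + (K² - 12)*K) + K))*(2*K) = (K + ((K² + (-12 + K²)*K) + K))*(2*K) = (K + ((K² + K*(-12 + K²)) + K))*(2*K) = (K + (K + K² + K*(-12 + K²)))*(2*K) = (K² + 2*K + K*(-12 + K²))*(2*K) = 2*K*(K² + 2*K + K*(-12 + K²)))
(336 + a(-3))/(402 + 116) = (336 + 2*(-3)²*(-10 - 3 + (-3)²))/(402 + 116) = (336 + 2*9*(-10 - 3 + 9))/518 = (336 + 2*9*(-4))/518 = (336 - 72)/518 = (1/518)*264 = 132/259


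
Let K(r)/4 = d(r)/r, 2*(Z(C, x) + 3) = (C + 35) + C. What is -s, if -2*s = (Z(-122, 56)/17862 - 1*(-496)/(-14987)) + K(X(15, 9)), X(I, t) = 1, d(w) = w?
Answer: 2120641043/1070791176 ≈ 1.9804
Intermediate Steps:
Z(C, x) = 29/2 + C (Z(C, x) = -3 + ((C + 35) + C)/2 = -3 + ((35 + C) + C)/2 = -3 + (35 + 2*C)/2 = -3 + (35/2 + C) = 29/2 + C)
K(r) = 4 (K(r) = 4*(r/r) = 4*1 = 4)
s = -2120641043/1070791176 (s = -(((29/2 - 122)/17862 - 1*(-496)/(-14987)) + 4)/2 = -((-215/2*1/17862 + 496*(-1/14987)) + 4)/2 = -((-215/35724 - 496/14987) + 4)/2 = -(-20941309/535395588 + 4)/2 = -½*2120641043/535395588 = -2120641043/1070791176 ≈ -1.9804)
-s = -1*(-2120641043/1070791176) = 2120641043/1070791176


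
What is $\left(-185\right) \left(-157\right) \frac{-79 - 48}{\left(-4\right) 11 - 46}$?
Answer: $\frac{737743}{18} \approx 40986.0$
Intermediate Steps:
$\left(-185\right) \left(-157\right) \frac{-79 - 48}{\left(-4\right) 11 - 46} = 29045 \left(- \frac{127}{-44 - 46}\right) = 29045 \left(- \frac{127}{-90}\right) = 29045 \left(\left(-127\right) \left(- \frac{1}{90}\right)\right) = 29045 \cdot \frac{127}{90} = \frac{737743}{18}$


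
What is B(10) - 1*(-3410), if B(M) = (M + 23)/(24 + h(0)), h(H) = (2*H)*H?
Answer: 27291/8 ≈ 3411.4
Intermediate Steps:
h(H) = 2*H²
B(M) = 23/24 + M/24 (B(M) = (M + 23)/(24 + 2*0²) = (23 + M)/(24 + 2*0) = (23 + M)/(24 + 0) = (23 + M)/24 = (23 + M)*(1/24) = 23/24 + M/24)
B(10) - 1*(-3410) = (23/24 + (1/24)*10) - 1*(-3410) = (23/24 + 5/12) + 3410 = 11/8 + 3410 = 27291/8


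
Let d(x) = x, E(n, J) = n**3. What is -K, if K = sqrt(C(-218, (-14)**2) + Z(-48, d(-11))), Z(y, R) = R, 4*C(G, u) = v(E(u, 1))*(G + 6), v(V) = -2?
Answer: -sqrt(95) ≈ -9.7468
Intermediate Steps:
C(G, u) = -3 - G/2 (C(G, u) = (-2*(G + 6))/4 = (-2*(6 + G))/4 = (-12 - 2*G)/4 = -3 - G/2)
K = sqrt(95) (K = sqrt((-3 - 1/2*(-218)) - 11) = sqrt((-3 + 109) - 11) = sqrt(106 - 11) = sqrt(95) ≈ 9.7468)
-K = -sqrt(95)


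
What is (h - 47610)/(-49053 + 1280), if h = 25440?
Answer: 22170/47773 ≈ 0.46407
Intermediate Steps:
(h - 47610)/(-49053 + 1280) = (25440 - 47610)/(-49053 + 1280) = -22170/(-47773) = -22170*(-1/47773) = 22170/47773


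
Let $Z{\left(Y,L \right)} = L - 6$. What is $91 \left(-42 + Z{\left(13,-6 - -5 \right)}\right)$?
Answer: $-4459$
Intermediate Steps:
$Z{\left(Y,L \right)} = -6 + L$
$91 \left(-42 + Z{\left(13,-6 - -5 \right)}\right) = 91 \left(-42 - 7\right) = 91 \left(-49\right) = -4459$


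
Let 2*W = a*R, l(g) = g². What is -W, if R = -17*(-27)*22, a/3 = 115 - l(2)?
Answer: -1681317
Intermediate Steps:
a = 333 (a = 3*(115 - 1*2²) = 3*(115 - 1*4) = 3*(115 - 4) = 3*111 = 333)
R = 10098 (R = 459*22 = 10098)
W = 1681317 (W = (333*10098)/2 = (½)*3362634 = 1681317)
-W = -1*1681317 = -1681317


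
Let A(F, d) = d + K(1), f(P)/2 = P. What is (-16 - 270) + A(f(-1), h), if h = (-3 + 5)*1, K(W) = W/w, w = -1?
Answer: -285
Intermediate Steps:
f(P) = 2*P
K(W) = -W (K(W) = W/(-1) = W*(-1) = -W)
h = 2 (h = 2*1 = 2)
A(F, d) = -1 + d (A(F, d) = d - 1*1 = d - 1 = -1 + d)
(-16 - 270) + A(f(-1), h) = (-16 - 270) + (-1 + 2) = -286 + 1 = -285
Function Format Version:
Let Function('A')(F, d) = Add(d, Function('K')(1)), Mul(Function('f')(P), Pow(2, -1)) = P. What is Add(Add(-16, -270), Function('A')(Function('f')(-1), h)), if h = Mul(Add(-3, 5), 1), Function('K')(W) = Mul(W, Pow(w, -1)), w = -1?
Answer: -285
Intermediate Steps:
Function('f')(P) = Mul(2, P)
Function('K')(W) = Mul(-1, W) (Function('K')(W) = Mul(W, Pow(-1, -1)) = Mul(W, -1) = Mul(-1, W))
h = 2 (h = Mul(2, 1) = 2)
Function('A')(F, d) = Add(-1, d) (Function('A')(F, d) = Add(d, Mul(-1, 1)) = Add(d, -1) = Add(-1, d))
Add(Add(-16, -270), Function('A')(Function('f')(-1), h)) = Add(Add(-16, -270), Add(-1, 2)) = Add(-286, 1) = -285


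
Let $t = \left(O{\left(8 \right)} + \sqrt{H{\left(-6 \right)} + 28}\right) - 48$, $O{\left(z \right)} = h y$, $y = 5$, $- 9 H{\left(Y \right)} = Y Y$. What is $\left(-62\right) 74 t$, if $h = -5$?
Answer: $334924 - 9176 \sqrt{6} \approx 3.1245 \cdot 10^{5}$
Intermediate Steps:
$H{\left(Y \right)} = - \frac{Y^{2}}{9}$ ($H{\left(Y \right)} = - \frac{Y Y}{9} = - \frac{Y^{2}}{9}$)
$O{\left(z \right)} = -25$ ($O{\left(z \right)} = \left(-5\right) 5 = -25$)
$t = -73 + 2 \sqrt{6}$ ($t = \left(-25 + \sqrt{- \frac{\left(-6\right)^{2}}{9} + 28}\right) - 48 = \left(-25 + \sqrt{\left(- \frac{1}{9}\right) 36 + 28}\right) - 48 = \left(-25 + \sqrt{-4 + 28}\right) - 48 = \left(-25 + \sqrt{24}\right) - 48 = \left(-25 + 2 \sqrt{6}\right) - 48 = -73 + 2 \sqrt{6} \approx -68.101$)
$\left(-62\right) 74 t = \left(-62\right) 74 \left(-73 + 2 \sqrt{6}\right) = - 4588 \left(-73 + 2 \sqrt{6}\right) = 334924 - 9176 \sqrt{6}$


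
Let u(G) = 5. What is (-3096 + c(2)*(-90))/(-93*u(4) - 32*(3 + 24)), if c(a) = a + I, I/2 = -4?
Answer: 852/443 ≈ 1.9233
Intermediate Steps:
I = -8 (I = 2*(-4) = -8)
c(a) = -8 + a (c(a) = a - 8 = -8 + a)
(-3096 + c(2)*(-90))/(-93*u(4) - 32*(3 + 24)) = (-3096 + (-8 + 2)*(-90))/(-93*5 - 32*(3 + 24)) = (-3096 - 6*(-90))/(-465 - 32*27) = (-3096 + 540)/(-465 - 864) = -2556/(-1329) = -2556*(-1/1329) = 852/443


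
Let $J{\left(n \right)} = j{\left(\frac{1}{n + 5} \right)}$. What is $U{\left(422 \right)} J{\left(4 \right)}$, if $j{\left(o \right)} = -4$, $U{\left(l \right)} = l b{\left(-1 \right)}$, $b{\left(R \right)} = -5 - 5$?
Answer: $16880$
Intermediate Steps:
$b{\left(R \right)} = -10$ ($b{\left(R \right)} = -5 - 5 = -10$)
$U{\left(l \right)} = - 10 l$ ($U{\left(l \right)} = l \left(-10\right) = - 10 l$)
$J{\left(n \right)} = -4$
$U{\left(422 \right)} J{\left(4 \right)} = \left(-10\right) 422 \left(-4\right) = \left(-4220\right) \left(-4\right) = 16880$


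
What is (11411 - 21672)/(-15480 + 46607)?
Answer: -10261/31127 ≈ -0.32965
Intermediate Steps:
(11411 - 21672)/(-15480 + 46607) = -10261/31127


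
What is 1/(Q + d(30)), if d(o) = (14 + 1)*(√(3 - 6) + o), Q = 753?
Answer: 401/482628 - 5*I*√3/482628 ≈ 0.00083087 - 1.7944e-5*I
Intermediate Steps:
d(o) = 15*o + 15*I*√3 (d(o) = 15*(√(-3) + o) = 15*(I*√3 + o) = 15*(o + I*√3) = 15*o + 15*I*√3)
1/(Q + d(30)) = 1/(753 + (15*30 + 15*I*√3)) = 1/(753 + (450 + 15*I*√3)) = 1/(1203 + 15*I*√3)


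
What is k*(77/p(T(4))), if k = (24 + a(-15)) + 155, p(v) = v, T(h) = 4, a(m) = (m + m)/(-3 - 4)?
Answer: 14113/4 ≈ 3528.3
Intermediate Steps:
a(m) = -2*m/7 (a(m) = (2*m)/(-7) = (2*m)*(-⅐) = -2*m/7)
k = 1283/7 (k = (24 - 2/7*(-15)) + 155 = (24 + 30/7) + 155 = 198/7 + 155 = 1283/7 ≈ 183.29)
k*(77/p(T(4))) = 1283*(77/4)/7 = 1283*(77*(¼))/7 = (1283/7)*(77/4) = 14113/4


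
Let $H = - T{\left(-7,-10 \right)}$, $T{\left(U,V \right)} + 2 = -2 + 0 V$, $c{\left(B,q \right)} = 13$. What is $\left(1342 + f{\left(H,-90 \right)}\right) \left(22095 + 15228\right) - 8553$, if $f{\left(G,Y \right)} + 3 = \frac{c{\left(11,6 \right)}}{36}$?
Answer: $\frac{199921687}{4} \approx 4.998 \cdot 10^{7}$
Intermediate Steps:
$T{\left(U,V \right)} = -4$ ($T{\left(U,V \right)} = -2 - \left(2 + 0 V\right) = -2 + \left(-2 + 0\right) = -2 - 2 = -4$)
$H = 4$ ($H = \left(-1\right) \left(-4\right) = 4$)
$f{\left(G,Y \right)} = - \frac{95}{36}$ ($f{\left(G,Y \right)} = -3 + \frac{13}{36} = - \frac{95}{36}$)
$\left(1342 + f{\left(H,-90 \right)}\right) \left(22095 + 15228\right) - 8553 = \left(1342 - \frac{95}{36}\right) \left(22095 + 15228\right) - 8553 = \frac{48217}{36} \cdot 37323 - 8553 = \frac{199955899}{4} - 8553 = \frac{199921687}{4}$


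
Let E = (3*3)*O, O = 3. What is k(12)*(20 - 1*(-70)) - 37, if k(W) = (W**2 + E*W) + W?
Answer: 43163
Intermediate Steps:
E = 27 (E = (3*3)*3 = 9*3 = 27)
k(W) = W**2 + 28*W (k(W) = (W**2 + 27*W) + W = W**2 + 28*W)
k(12)*(20 - 1*(-70)) - 37 = (12*(28 + 12))*(20 - 1*(-70)) - 37 = (12*40)*(20 + 70) - 37 = 480*90 - 37 = 43200 - 37 = 43163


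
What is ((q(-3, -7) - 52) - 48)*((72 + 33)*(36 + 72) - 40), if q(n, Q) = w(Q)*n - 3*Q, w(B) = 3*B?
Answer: -180800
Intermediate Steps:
q(n, Q) = -3*Q + 3*Q*n (q(n, Q) = (3*Q)*n - 3*Q = 3*Q*n - 3*Q = -3*Q + 3*Q*n)
((q(-3, -7) - 52) - 48)*((72 + 33)*(36 + 72) - 40) = ((3*(-7)*(-1 - 3) - 52) - 48)*((72 + 33)*(36 + 72) - 40) = ((3*(-7)*(-4) - 52) - 48)*(105*108 - 40) = ((84 - 52) - 48)*(11340 - 40) = (32 - 48)*11300 = -16*11300 = -180800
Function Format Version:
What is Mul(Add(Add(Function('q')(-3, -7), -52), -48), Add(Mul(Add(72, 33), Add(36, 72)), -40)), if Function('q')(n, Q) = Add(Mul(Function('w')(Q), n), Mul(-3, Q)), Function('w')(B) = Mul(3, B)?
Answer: -180800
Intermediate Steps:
Function('q')(n, Q) = Add(Mul(-3, Q), Mul(3, Q, n)) (Function('q')(n, Q) = Add(Mul(Mul(3, Q), n), Mul(-3, Q)) = Add(Mul(3, Q, n), Mul(-3, Q)) = Add(Mul(-3, Q), Mul(3, Q, n)))
Mul(Add(Add(Function('q')(-3, -7), -52), -48), Add(Mul(Add(72, 33), Add(36, 72)), -40)) = Mul(Add(Add(Mul(3, -7, Add(-1, -3)), -52), -48), Add(Mul(Add(72, 33), Add(36, 72)), -40)) = Mul(Add(Add(Mul(3, -7, -4), -52), -48), Add(Mul(105, 108), -40)) = Mul(Add(Add(84, -52), -48), Add(11340, -40)) = Mul(Add(32, -48), 11300) = Mul(-16, 11300) = -180800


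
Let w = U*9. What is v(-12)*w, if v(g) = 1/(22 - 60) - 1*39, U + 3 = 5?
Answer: -13347/19 ≈ -702.47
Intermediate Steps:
U = 2 (U = -3 + 5 = 2)
w = 18 (w = 2*9 = 18)
v(g) = -1483/38 (v(g) = 1/(-38) - 39 = -1/38 - 39 = -1483/38)
v(-12)*w = -1483/38*18 = -13347/19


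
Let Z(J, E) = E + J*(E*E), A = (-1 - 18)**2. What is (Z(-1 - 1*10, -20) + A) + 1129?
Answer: -2930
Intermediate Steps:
A = 361 (A = (-19)**2 = 361)
Z(J, E) = E + J*E**2
(Z(-1 - 1*10, -20) + A) + 1129 = (-20*(1 - 20*(-1 - 1*10)) + 361) + 1129 = (-20*(1 - 20*(-1 - 10)) + 361) + 1129 = (-20*(1 - 20*(-11)) + 361) + 1129 = (-20*(1 + 220) + 361) + 1129 = (-20*221 + 361) + 1129 = (-4420 + 361) + 1129 = -4059 + 1129 = -2930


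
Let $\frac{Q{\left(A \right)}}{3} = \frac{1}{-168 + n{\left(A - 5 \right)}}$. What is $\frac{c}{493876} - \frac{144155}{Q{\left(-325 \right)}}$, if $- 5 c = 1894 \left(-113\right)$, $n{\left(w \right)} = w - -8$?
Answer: $\frac{87213501426533}{3704070} \approx 2.3545 \cdot 10^{7}$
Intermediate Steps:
$n{\left(w \right)} = 8 + w$ ($n{\left(w \right)} = w + 8 = 8 + w$)
$c = \frac{214022}{5}$ ($c = - \frac{1894 \left(-113\right)}{5} = \left(- \frac{1}{5}\right) \left(-214022\right) = \frac{214022}{5} \approx 42804.0$)
$Q{\left(A \right)} = \frac{3}{-165 + A}$ ($Q{\left(A \right)} = \frac{3}{-168 + \left(8 + \left(A - 5\right)\right)} = \frac{3}{-168 + \left(8 + \left(-5 + A\right)\right)} = \frac{3}{-168 + \left(3 + A\right)} = \frac{3}{-165 + A}$)
$\frac{c}{493876} - \frac{144155}{Q{\left(-325 \right)}} = \frac{214022}{5 \cdot 493876} - \frac{144155}{3 \frac{1}{-165 - 325}} = \frac{214022}{5} \cdot \frac{1}{493876} - \frac{144155}{3 \frac{1}{-490}} = \frac{107011}{1234690} - \frac{144155}{3 \left(- \frac{1}{490}\right)} = \frac{107011}{1234690} - \frac{144155}{- \frac{3}{490}} = \frac{107011}{1234690} - - \frac{70635950}{3} = \frac{107011}{1234690} + \frac{70635950}{3} = \frac{87213501426533}{3704070}$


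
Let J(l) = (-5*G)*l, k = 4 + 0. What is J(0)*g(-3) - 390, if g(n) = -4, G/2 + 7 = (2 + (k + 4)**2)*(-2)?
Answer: -390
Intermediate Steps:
k = 4
G = -278 (G = -14 + 2*((2 + (4 + 4)**2)*(-2)) = -14 + 2*((2 + 8**2)*(-2)) = -14 + 2*((2 + 64)*(-2)) = -14 + 2*(66*(-2)) = -14 + 2*(-132) = -14 - 264 = -278)
J(l) = 1390*l (J(l) = (-5*(-278))*l = 1390*l)
J(0)*g(-3) - 390 = (1390*0)*(-4) - 390 = 0*(-4) - 390 = 0 - 390 = -390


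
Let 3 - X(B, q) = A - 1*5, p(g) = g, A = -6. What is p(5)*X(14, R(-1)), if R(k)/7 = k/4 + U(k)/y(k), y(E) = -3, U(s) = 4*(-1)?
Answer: 70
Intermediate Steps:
U(s) = -4
R(k) = 28/3 + 7*k/4 (R(k) = 7*(k/4 - 4/(-3)) = 7*(k*(¼) - 4*(-⅓)) = 7*(k/4 + 4/3) = 7*(4/3 + k/4) = 28/3 + 7*k/4)
X(B, q) = 14 (X(B, q) = 3 - (-6 - 1*5) = 3 - (-6 - 5) = 3 - 1*(-11) = 3 + 11 = 14)
p(5)*X(14, R(-1)) = 5*14 = 70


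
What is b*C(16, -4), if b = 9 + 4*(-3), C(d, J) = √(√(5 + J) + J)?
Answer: -3*I*√3 ≈ -5.1962*I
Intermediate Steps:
C(d, J) = √(J + √(5 + J))
b = -3 (b = 9 - 12 = -3)
b*C(16, -4) = -3*√(-4 + √(5 - 4)) = -3*√(-4 + √1) = -3*√(-4 + 1) = -3*I*√3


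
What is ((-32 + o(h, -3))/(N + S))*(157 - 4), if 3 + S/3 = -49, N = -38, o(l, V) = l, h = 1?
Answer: 4743/194 ≈ 24.448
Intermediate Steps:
S = -156 (S = -9 + 3*(-49) = -9 - 147 = -156)
((-32 + o(h, -3))/(N + S))*(157 - 4) = ((-32 + 1)/(-38 - 156))*(157 - 4) = -31/(-194)*153 = -31*(-1/194)*153 = (31/194)*153 = 4743/194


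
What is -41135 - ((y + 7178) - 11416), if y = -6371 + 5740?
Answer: -36266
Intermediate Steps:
y = -631
-41135 - ((y + 7178) - 11416) = -41135 - ((-631 + 7178) - 11416) = -41135 - (6547 - 11416) = -41135 - 1*(-4869) = -41135 + 4869 = -36266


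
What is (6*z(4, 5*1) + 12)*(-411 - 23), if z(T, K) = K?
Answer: -18228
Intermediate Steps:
(6*z(4, 5*1) + 12)*(-411 - 23) = (6*(5*1) + 12)*(-411 - 23) = (6*5 + 12)*(-434) = (30 + 12)*(-434) = 42*(-434) = -18228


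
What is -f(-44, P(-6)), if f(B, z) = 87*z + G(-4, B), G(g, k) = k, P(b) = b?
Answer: 566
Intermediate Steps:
f(B, z) = B + 87*z (f(B, z) = 87*z + B = B + 87*z)
-f(-44, P(-6)) = -(-44 + 87*(-6)) = -(-44 - 522) = -1*(-566) = 566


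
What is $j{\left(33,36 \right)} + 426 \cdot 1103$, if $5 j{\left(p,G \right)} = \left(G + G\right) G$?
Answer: $\frac{2351982}{5} \approx 4.704 \cdot 10^{5}$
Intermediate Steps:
$j{\left(p,G \right)} = \frac{2 G^{2}}{5}$ ($j{\left(p,G \right)} = \frac{\left(G + G\right) G}{5} = \frac{2 G G}{5} = \frac{2 G^{2}}{5}$)
$j{\left(33,36 \right)} + 426 \cdot 1103 = \frac{2 \cdot 36^{2}}{5} + 426 \cdot 1103 = \frac{2}{5} \cdot 1296 + 469878 = \frac{2592}{5} + 469878 = \frac{2351982}{5}$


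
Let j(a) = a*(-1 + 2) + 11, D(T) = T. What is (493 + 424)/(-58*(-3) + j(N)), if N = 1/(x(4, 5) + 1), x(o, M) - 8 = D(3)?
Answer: 11004/2221 ≈ 4.9545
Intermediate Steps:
x(o, M) = 11 (x(o, M) = 8 + 3 = 11)
N = 1/12 (N = 1/(11 + 1) = 1/12 ≈ 0.083333)
j(a) = 11 + a (j(a) = a*1 + 11 = a + 11 = 11 + a)
(493 + 424)/(-58*(-3) + j(N)) = (493 + 424)/(-58*(-3) + (11 + 1/12)) = 917/(174 + 133/12) = 917/(2221/12) = 917*(12/2221) = 11004/2221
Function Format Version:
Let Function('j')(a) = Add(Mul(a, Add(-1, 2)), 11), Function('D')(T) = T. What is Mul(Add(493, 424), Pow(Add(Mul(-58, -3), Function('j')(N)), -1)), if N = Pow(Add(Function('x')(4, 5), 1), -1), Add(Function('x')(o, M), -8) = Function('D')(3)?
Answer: Rational(11004, 2221) ≈ 4.9545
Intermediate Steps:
Function('x')(o, M) = 11 (Function('x')(o, M) = Add(8, 3) = 11)
N = Rational(1, 12) (N = Pow(Add(11, 1), -1) = Pow(12, -1) = Rational(1, 12) ≈ 0.083333)
Function('j')(a) = Add(11, a) (Function('j')(a) = Add(Mul(a, 1), 11) = Add(a, 11) = Add(11, a))
Mul(Add(493, 424), Pow(Add(Mul(-58, -3), Function('j')(N)), -1)) = Mul(Add(493, 424), Pow(Add(Mul(-58, -3), Add(11, Rational(1, 12))), -1)) = Mul(917, Pow(Add(174, Rational(133, 12)), -1)) = Mul(917, Pow(Rational(2221, 12), -1)) = Mul(917, Rational(12, 2221)) = Rational(11004, 2221)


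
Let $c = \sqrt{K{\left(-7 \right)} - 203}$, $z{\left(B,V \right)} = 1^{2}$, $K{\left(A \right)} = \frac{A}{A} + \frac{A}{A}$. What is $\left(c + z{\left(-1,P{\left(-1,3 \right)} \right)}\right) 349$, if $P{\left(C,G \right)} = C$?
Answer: $349 + 349 i \sqrt{201} \approx 349.0 + 4947.9 i$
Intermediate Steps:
$K{\left(A \right)} = 2$ ($K{\left(A \right)} = 1 + 1 = 2$)
$z{\left(B,V \right)} = 1$
$c = i \sqrt{201}$ ($c = \sqrt{2 - 203} = \sqrt{-201} = i \sqrt{201} \approx 14.177 i$)
$\left(c + z{\left(-1,P{\left(-1,3 \right)} \right)}\right) 349 = \left(i \sqrt{201} + 1\right) 349 = \left(1 + i \sqrt{201}\right) 349 = 349 + 349 i \sqrt{201}$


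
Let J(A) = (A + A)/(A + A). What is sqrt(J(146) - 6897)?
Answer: 4*I*sqrt(431) ≈ 83.042*I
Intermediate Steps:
J(A) = 1 (J(A) = (2*A)/((2*A)) = (2*A)*(1/(2*A)) = 1)
sqrt(J(146) - 6897) = sqrt(1 - 6897) = sqrt(-6896) = 4*I*sqrt(431)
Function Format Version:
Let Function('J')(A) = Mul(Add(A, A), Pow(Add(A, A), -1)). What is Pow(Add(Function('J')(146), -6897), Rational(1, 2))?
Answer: Mul(4, I, Pow(431, Rational(1, 2))) ≈ Mul(83.042, I)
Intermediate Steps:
Function('J')(A) = 1 (Function('J')(A) = Mul(Mul(2, A), Pow(Mul(2, A), -1)) = Mul(Mul(2, A), Mul(Rational(1, 2), Pow(A, -1))) = 1)
Pow(Add(Function('J')(146), -6897), Rational(1, 2)) = Pow(Add(1, -6897), Rational(1, 2)) = Pow(-6896, Rational(1, 2)) = Mul(4, I, Pow(431, Rational(1, 2)))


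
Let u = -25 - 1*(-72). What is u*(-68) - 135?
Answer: -3331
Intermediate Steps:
u = 47 (u = -25 + 72 = 47)
u*(-68) - 135 = 47*(-68) - 135 = -3196 - 135 = -3331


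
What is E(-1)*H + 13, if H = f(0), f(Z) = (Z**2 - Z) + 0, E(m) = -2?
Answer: 13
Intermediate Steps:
f(Z) = Z**2 - Z
H = 0 (H = 0*(-1 + 0) = 0*(-1) = 0)
E(-1)*H + 13 = -2*0 + 13 = 0 + 13 = 13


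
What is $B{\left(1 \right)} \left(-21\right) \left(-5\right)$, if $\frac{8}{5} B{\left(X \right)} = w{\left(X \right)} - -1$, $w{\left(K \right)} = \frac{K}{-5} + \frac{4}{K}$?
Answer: $315$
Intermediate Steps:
$w{\left(K \right)} = \frac{4}{K} - \frac{K}{5}$ ($w{\left(K \right)} = K \left(- \frac{1}{5}\right) + \frac{4}{K} = - \frac{K}{5} + \frac{4}{K} = \frac{4}{K} - \frac{K}{5}$)
$B{\left(X \right)} = \frac{5}{8} - \frac{X}{8} + \frac{5}{2 X}$ ($B{\left(X \right)} = \frac{5 \left(\left(\frac{4}{X} - \frac{X}{5}\right) - -1\right)}{8} = \frac{5 \left(\left(\frac{4}{X} - \frac{X}{5}\right) + 1\right)}{8} = \frac{5 \left(1 + \frac{4}{X} - \frac{X}{5}\right)}{8} = \frac{5}{8} - \frac{X}{8} + \frac{5}{2 X}$)
$B{\left(1 \right)} \left(-21\right) \left(-5\right) = \frac{20 - 1^{2} + 5 \cdot 1}{8 \cdot 1} \left(-21\right) \left(-5\right) = \frac{1}{8} \cdot 1 \left(20 - 1 + 5\right) \left(-21\right) \left(-5\right) = \frac{1}{8} \cdot 1 \cdot 24 \left(-21\right) \left(-5\right) = 3 \left(-21\right) \left(-5\right) = \left(-63\right) \left(-5\right) = 315$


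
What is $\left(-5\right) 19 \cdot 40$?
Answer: $-3800$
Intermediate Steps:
$\left(-5\right) 19 \cdot 40 = \left(-95\right) 40 = -3800$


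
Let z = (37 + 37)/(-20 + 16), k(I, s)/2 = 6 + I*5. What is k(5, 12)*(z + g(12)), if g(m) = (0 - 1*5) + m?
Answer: -713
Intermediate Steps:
k(I, s) = 12 + 10*I (k(I, s) = 2*(6 + I*5) = 2*(6 + 5*I) = 12 + 10*I)
z = -37/2 (z = 74/(-4) = 74*(-¼) = -37/2 ≈ -18.500)
g(m) = -5 + m (g(m) = (0 - 5) + m = -5 + m)
k(5, 12)*(z + g(12)) = (12 + 10*5)*(-37/2 + (-5 + 12)) = (12 + 50)*(-37/2 + 7) = 62*(-23/2) = -713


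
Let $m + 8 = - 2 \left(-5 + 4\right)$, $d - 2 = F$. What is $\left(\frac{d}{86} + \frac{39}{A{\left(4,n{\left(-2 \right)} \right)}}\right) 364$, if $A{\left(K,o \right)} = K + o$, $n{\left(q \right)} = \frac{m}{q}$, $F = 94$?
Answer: $\frac{104676}{43} \approx 2434.3$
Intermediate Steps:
$d = 96$ ($d = 2 + 94 = 96$)
$m = -6$ ($m = -8 - 2 \left(-5 + 4\right) = -8 - -2 = -8 + 2 = -6$)
$n{\left(q \right)} = - \frac{6}{q}$
$\left(\frac{d}{86} + \frac{39}{A{\left(4,n{\left(-2 \right)} \right)}}\right) 364 = \left(\frac{96}{86} + \frac{39}{4 - \frac{6}{-2}}\right) 364 = \left(96 \cdot \frac{1}{86} + \frac{39}{4 - -3}\right) 364 = \left(\frac{48}{43} + \frac{39}{4 + 3}\right) 364 = \left(\frac{48}{43} + \frac{39}{7}\right) 364 = \frac{2013}{301} \cdot 364 = \frac{104676}{43}$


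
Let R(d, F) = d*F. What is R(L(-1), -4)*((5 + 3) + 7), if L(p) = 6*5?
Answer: -1800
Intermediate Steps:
L(p) = 30
R(d, F) = F*d
R(L(-1), -4)*((5 + 3) + 7) = (-4*30)*((5 + 3) + 7) = -120*(8 + 7) = -120*15 = -1800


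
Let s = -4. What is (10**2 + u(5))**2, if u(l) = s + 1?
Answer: 9409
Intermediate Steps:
u(l) = -3 (u(l) = -4 + 1 = -3)
(10**2 + u(5))**2 = (10**2 - 3)**2 = (100 - 3)**2 = 97**2 = 9409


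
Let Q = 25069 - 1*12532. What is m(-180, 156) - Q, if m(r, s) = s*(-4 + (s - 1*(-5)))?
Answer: 11955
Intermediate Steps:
m(r, s) = s*(1 + s) (m(r, s) = s*(-4 + (s + 5)) = s*(-4 + (5 + s)) = s*(1 + s))
Q = 12537 (Q = 25069 - 12532 = 12537)
m(-180, 156) - Q = 156*(1 + 156) - 1*12537 = 156*157 - 12537 = 24492 - 12537 = 11955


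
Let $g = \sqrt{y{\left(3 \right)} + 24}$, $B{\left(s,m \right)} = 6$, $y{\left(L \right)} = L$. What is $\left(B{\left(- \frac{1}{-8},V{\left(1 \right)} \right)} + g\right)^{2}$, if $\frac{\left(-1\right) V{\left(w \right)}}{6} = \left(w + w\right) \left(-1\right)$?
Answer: $63 + 36 \sqrt{3} \approx 125.35$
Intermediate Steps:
$V{\left(w \right)} = 12 w$ ($V{\left(w \right)} = - 6 \left(w + w\right) \left(-1\right) = - 6 \cdot 2 w \left(-1\right) = - 6 \left(- 2 w\right) = 12 w$)
$g = 3 \sqrt{3}$ ($g = \sqrt{3 + 24} = \sqrt{27} = 3 \sqrt{3} \approx 5.1962$)
$\left(B{\left(- \frac{1}{-8},V{\left(1 \right)} \right)} + g\right)^{2} = \left(6 + 3 \sqrt{3}\right)^{2}$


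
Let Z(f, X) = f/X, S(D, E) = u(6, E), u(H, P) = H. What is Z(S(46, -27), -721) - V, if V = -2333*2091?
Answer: 3517256457/721 ≈ 4.8783e+6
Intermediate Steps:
S(D, E) = 6
V = -4878303
Z(S(46, -27), -721) - V = 6/(-721) - 1*(-4878303) = 6*(-1/721) + 4878303 = -6/721 + 4878303 = 3517256457/721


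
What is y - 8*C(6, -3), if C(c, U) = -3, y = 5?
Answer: 29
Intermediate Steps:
y - 8*C(6, -3) = 5 - 8*(-3) = 5 + 24 = 29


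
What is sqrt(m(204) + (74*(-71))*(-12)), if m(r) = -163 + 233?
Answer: sqrt(63118) ≈ 251.23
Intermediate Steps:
m(r) = 70
sqrt(m(204) + (74*(-71))*(-12)) = sqrt(70 + (74*(-71))*(-12)) = sqrt(70 - 5254*(-12)) = sqrt(70 + 63048) = sqrt(63118)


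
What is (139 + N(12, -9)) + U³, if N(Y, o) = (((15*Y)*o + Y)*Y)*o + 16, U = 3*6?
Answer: 179651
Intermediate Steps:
U = 18
N(Y, o) = 16 + Y*o*(Y + 15*Y*o) (N(Y, o) = ((15*Y*o + Y)*Y)*o + 16 = ((Y + 15*Y*o)*Y)*o + 16 = (Y*(Y + 15*Y*o))*o + 16 = Y*o*(Y + 15*Y*o) + 16 = 16 + Y*o*(Y + 15*Y*o))
(139 + N(12, -9)) + U³ = (139 + (16 - 9*12² + 15*12²*(-9)²)) + 18³ = (139 + (16 - 9*144 + 15*144*81)) + 5832 = (139 + (16 - 1296 + 174960)) + 5832 = (139 + 173680) + 5832 = 173819 + 5832 = 179651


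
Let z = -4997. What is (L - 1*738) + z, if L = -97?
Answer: -5832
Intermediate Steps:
(L - 1*738) + z = (-97 - 1*738) - 4997 = (-97 - 738) - 4997 = -835 - 4997 = -5832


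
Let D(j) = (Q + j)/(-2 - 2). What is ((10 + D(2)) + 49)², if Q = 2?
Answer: 3364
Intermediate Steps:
D(j) = -½ - j/4 (D(j) = (2 + j)/(-2 - 2) = (2 + j)/(-4) = (2 + j)*(-¼) = -½ - j/4)
((10 + D(2)) + 49)² = ((10 + (-½ - ¼*2)) + 49)² = ((10 + (-½ - ½)) + 49)² = ((10 - 1) + 49)² = (9 + 49)² = 58² = 3364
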